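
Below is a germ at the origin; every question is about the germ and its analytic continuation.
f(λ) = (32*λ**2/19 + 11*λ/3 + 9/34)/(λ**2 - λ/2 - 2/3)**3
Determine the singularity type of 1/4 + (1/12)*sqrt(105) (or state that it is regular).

The point is a pole of order 3.

The denominator factor λ**2 - λ/2 - 2/3 vanishes at 1/4 + (1/12)*sqrt(105) and appears to the power 3; the numerator there equals 171/68 + (257/684)*sqrt(105), nonzero, and no other factor vanishes.
Hence a pole whose order is the multiplicity, 3.


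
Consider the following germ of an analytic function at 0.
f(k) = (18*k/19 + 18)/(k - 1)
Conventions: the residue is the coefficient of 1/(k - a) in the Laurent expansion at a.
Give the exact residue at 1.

The residue is 360/19.

At the order-1 pole 1 set g(k) = (k - (1))*f(k) = 18*k/19 + 18.
Simple pole: residue = g(a) at a = 1, which is 360/19.


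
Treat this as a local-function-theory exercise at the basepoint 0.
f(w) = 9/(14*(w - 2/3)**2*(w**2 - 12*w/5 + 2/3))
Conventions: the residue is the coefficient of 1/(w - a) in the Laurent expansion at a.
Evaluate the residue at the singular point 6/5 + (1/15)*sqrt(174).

The residue is -1215/847 + (6885/56144)*sqrt(174).

The factor w**2 - 12*w/5 + 2/3 splits as (w - a)(w - a') with a = 6/5 + (1/15)*sqrt(174), a' = 6/5 - (1/15)*sqrt(174). At the order-1 pole a set g(w) = (w - a)*f(w) = [9/(14*(w - 2/3)**2)] / (w - a').
Simple pole: residue = g(a) at a = 6/5 + (1/15)*sqrt(174), which is -1215/847 + (6885/56144)*sqrt(174).


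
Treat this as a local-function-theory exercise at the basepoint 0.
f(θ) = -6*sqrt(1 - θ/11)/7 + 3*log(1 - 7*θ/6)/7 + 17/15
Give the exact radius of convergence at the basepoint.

The radius of convergence is 6/7.

Branch term (3/7)*log(1 - θ/(6/7)): its argument vanishes at θ = 6/7, a logarithmic branch point, modulus 6/7.
Branch term (-6/7)*sqrt(1 - θ/(11)): its argument vanishes at θ = 11, a square-root branch point, modulus 11.
The radius of convergence is the smallest modulus among the singular points: 6/7.


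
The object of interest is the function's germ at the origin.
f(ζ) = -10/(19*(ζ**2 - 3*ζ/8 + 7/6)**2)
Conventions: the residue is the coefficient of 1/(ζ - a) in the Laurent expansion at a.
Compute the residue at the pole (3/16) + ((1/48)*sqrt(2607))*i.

The factor ζ**2 - 3*ζ/8 + 7/6 splits as (ζ - a)(ζ - a') with a = (3/16) + ((1/48)*sqrt(2607))*i, a' = (3/16) - ((1/48)*sqrt(2607))*i. At the order-2 pole a set g(ζ) = (ζ - a)^2*f(ζ) = [-10/19] / (ζ - a')^2.
Order-2 pole: residue = g'(a); g'((3/16) + ((1/48)*sqrt(2607))*i) = ((30720/14348059)*sqrt(2607))*i, so the residue is ((30720/14348059)*sqrt(2607))*i.

The residue is ((30720/14348059)*sqrt(2607))*i.


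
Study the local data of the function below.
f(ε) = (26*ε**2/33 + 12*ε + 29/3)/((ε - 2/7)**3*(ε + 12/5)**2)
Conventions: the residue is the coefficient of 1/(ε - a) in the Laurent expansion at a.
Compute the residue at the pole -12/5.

At the order-2 pole -12/5 set g(ε) = (ε - (-12/5))^2*f(ε) = (26*ε**2/33 + 12*ε + 29/3)/(ε - 2/7)**3.
Order-2 pole: residue = g'(a); g'(-12/5) = 358426425/858823856, so the residue is 358426425/858823856.

The residue is 358426425/858823856.


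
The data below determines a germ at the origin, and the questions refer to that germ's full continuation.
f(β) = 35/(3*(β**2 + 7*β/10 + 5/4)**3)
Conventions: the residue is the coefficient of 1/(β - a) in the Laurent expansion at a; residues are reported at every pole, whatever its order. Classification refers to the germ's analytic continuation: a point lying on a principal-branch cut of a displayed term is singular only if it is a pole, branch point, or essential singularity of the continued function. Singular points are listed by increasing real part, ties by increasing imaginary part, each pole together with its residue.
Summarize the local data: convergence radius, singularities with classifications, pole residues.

Denominator factor (β**2 + 7*β/10 + 5/4)^3: discriminant -451/100, complex-conjugate roots (-7/20) + ((1/20)*sqrt(451))*i and (-7/20) - ((1/20)*sqrt(451))*i; poles of order 3, moduli (1/2)*sqrt(5) and (1/2)*sqrt(5).
The radius of convergence is the smallest modulus among the singular points: (1/2)*sqrt(5).
The factor β**2 + 7*β/10 + 5/4 splits as (β - a)(β - a') with a = (-7/20) - ((1/20)*sqrt(451))*i, a' = (-7/20) + ((1/20)*sqrt(451))*i. At the order-3 pole a set g(β) = (β - a)^3*f(β) = [35/3] / (β - a')^3.
Order-3 pole: residue = g''(a)/2; g''((-7/20) - ((1/20)*sqrt(451))*i) = ((14000000/91733851)*sqrt(451))*i, so the residue is ((7000000/91733851)*sqrt(451))*i.
The factor β**2 + 7*β/10 + 5/4 splits as (β - a)(β - a') with a = (-7/20) + ((1/20)*sqrt(451))*i, a' = (-7/20) - ((1/20)*sqrt(451))*i. At the order-3 pole a set g(β) = (β - a)^3*f(β) = [35/3] / (β - a')^3.
Order-3 pole: residue = g''(a)/2; g''((-7/20) + ((1/20)*sqrt(451))*i) = -((14000000/91733851)*sqrt(451))*i, so the residue is -((7000000/91733851)*sqrt(451))*i.
List the singular points by increasing real part (a conjugate pair: the negative imaginary part first).

Radius of convergence at 0: (1/2)*sqrt(5).
At (-7/20) - ((1/20)*sqrt(451))*i: a pole of order 3; residue ((7000000/91733851)*sqrt(451))*i.
At (-7/20) + ((1/20)*sqrt(451))*i: a pole of order 3; residue -((7000000/91733851)*sqrt(451))*i.


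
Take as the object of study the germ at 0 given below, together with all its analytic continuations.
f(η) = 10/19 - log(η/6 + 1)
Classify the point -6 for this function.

The point is a logarithmic branch point.

The term (-1)*log(1 - η/(-6)) has argument 1 - -6/(-6) = 0 at -6: a logarithmic (infinitely-sheeted) branch point; the remaining terms are analytic or single-valued there.


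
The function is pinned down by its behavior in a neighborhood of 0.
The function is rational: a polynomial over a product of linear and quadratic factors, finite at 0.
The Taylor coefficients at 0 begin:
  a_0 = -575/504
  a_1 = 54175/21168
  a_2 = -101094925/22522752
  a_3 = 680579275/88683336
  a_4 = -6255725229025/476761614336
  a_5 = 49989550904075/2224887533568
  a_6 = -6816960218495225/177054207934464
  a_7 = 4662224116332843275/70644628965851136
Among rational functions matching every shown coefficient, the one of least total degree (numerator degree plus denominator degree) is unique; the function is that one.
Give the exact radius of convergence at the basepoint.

The radius of convergence is 7/12.

No rational of total degree below 5 reproduces all 8 coefficients; solving the [2/3] Pade equations on them gives f(u) = (13*u**2/19 - 7*u/6 - 23/6)/((u + 7/12)*(u + 12/5)**2), whose expansion matches every shown term.
Denominator factor (u + 12/5)^2: pole of order 2 at -12/5, modulus 12/5.
Denominator factor (u + 7/12): pole of order 1 at -7/12, modulus 7/12.
The radius of convergence is the smallest modulus among the singular points: 7/12.


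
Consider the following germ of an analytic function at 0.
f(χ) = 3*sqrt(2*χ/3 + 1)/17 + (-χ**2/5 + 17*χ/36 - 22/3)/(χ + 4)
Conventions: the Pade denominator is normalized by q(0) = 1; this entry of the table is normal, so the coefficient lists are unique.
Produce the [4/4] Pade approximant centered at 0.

The Pade approximant has numerator coefficients [-169/102, -30539274667/25300018800, -172697479/1386302400, -67684081/54214326000, -366614357/49906886400]; denominator coefficients [1, 11491657/10334975, 62574173/165359600, 11980817/297647280, -35527/396863040].

Taylor coefficients needed (expand at 0): a_0 = -169/102, a_1 = 1555/2448, a_2 = -9983/48960, a_3 = 1127/21760, a_4 = -31709/2350080, a_5 = 103447/28200960, a_6 = -121367/112803840, a_7 = 481861/1353646080, a_8 = -2234063/16243752960.
Write the denominator as Q(χ) = 1 + q1*χ + q2*χ^2 + q3*χ^3 + q4*χ^4. Requiring Q*f - P = O(χ^9) with deg P <= 4 kills the coefficients of χ^5..χ^8 in Q*f:
  χ^5: a_5 + q1*a_4 + q2*a_3 + q3*a_2 + q4*a_1 = 0, i.e. 103447/28200960 + (-31709/2350080)*q1 + (1127/21760)*q2 + (-9983/48960)*q3 + (1555/2448)*q4 = 0.
  χ^6: a_6 + q1*a_5 + q2*a_4 + q3*a_3 + q4*a_2 = 0, i.e. -121367/112803840 + (103447/28200960)*q1 + (-31709/2350080)*q2 + (1127/21760)*q3 + (-9983/48960)*q4 = 0.
  χ^7: a_7 + q1*a_6 + q2*a_5 + q3*a_4 + q4*a_3 = 0, i.e. 481861/1353646080 + (-121367/112803840)*q1 + (103447/28200960)*q2 + (-31709/2350080)*q3 + (1127/21760)*q4 = 0.
  χ^8: a_8 + q1*a_7 + q2*a_6 + q3*a_5 + q4*a_4 = 0, i.e. -2234063/16243752960 + (481861/1353646080)*q1 + (-121367/112803840)*q2 + (103447/28200960)*q3 + (-31709/2350080)*q4 = 0.
Solving this linear system: q1 = 11491657/10334975, q2 = 62574173/165359600, q3 = 11980817/297647280, q4 = -35527/396863040.
The numerator is Q*f truncated at degree 4: P0 = a_0 = -169/102; P1 = a_1 + q1*a_0 = -30539274667/25300018800; P2 = a_2 + q1*a_1 + q2*a_0 = -172697479/1386302400; P3 = a_3 + q1*a_2 + q2*a_1 + q3*a_0 = -67684081/54214326000; P4 = a_4 + q1*a_3 + q2*a_2 + q3*a_1 + q4*a_0 = -366614357/49906886400.


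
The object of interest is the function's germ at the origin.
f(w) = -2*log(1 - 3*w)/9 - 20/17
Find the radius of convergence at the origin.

Branch term (-2/9)*log(1 - w/(1/3)): its argument vanishes at w = 1/3, a logarithmic branch point, modulus 1/3.
The radius of convergence is the smallest modulus among the singular points: 1/3.

The radius of convergence is 1/3.


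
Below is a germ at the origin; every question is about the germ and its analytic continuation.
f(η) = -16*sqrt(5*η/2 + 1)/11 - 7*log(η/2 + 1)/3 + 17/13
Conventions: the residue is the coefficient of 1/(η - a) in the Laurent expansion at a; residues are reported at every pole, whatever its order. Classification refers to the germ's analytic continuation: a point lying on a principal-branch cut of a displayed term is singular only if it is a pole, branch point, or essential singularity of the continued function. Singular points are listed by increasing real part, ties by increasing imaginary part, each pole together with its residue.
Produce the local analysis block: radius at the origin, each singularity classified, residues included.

Branch term (-7/3)*log(1 - η/(-2)): its argument vanishes at η = -2, a logarithmic branch point, modulus 2.
Branch term (-16/11)*sqrt(1 - η/(-2/5)): its argument vanishes at η = -2/5, a square-root branch point, modulus 2/5.
The radius of convergence is the smallest modulus among the singular points: 2/5.
List the singular points by increasing real part (a conjugate pair: the negative imaginary part first).

Radius of convergence at 0: 2/5.
At -2: a logarithmic branch point.
At -2/5: an algebraic (square-root) branch point.


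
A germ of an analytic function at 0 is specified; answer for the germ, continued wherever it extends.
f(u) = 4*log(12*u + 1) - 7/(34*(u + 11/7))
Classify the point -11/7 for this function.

The point is a pole of order 1.

The denominator factor u + 11/7 vanishes at -11/7 and appears to the power 1; the numerator there equals -7/34, nonzero, and no other factor vanishes.
The branch terms are analytic at this point.
Hence a pole whose order is the multiplicity, 1.


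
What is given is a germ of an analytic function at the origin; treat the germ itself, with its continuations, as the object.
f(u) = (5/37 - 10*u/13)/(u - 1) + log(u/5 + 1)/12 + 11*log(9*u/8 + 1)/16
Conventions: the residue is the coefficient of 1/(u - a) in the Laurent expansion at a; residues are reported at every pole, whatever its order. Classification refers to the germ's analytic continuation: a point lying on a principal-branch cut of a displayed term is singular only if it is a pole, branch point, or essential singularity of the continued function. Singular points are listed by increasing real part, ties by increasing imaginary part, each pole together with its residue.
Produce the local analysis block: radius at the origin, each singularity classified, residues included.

Radius of convergence at 0: 8/9.
At -5: a logarithmic branch point.
At -8/9: a logarithmic branch point.
At 1: a pole of order 1; residue -305/481.

Denominator factor (u - 1): pole of order 1 at 1, modulus 1.
Branch term (1/12)*log(1 - u/(-5)): its argument vanishes at u = -5, a logarithmic branch point, modulus 5.
Branch term (11/16)*log(1 - u/(-8/9)): its argument vanishes at u = -8/9, a logarithmic branch point, modulus 8/9.
The radius of convergence is the smallest modulus among the singular points: 8/9.
The branch terms are analytic at 1 and contribute nothing to the residue; only the rational part matters.
At the order-1 pole 1 set g(u) = (u - (1))*(rational part) = 5/37 - 10*u/13.
Simple pole: residue = g(a) at a = 1, which is -305/481.
List the singular points by increasing real part (a conjugate pair: the negative imaginary part first).


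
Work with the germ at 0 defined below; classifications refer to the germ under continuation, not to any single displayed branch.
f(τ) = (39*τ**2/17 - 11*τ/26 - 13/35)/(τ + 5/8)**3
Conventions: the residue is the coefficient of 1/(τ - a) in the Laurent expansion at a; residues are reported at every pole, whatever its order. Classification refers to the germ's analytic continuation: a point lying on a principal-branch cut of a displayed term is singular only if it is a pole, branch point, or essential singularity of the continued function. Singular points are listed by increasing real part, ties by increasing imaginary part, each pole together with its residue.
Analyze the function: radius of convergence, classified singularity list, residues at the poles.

Denominator factor (τ + 5/8)^3: pole of order 3 at -5/8, modulus 5/8.
The radius of convergence is the smallest modulus among the singular points: 5/8.
At the order-3 pole -5/8 set g(τ) = (τ - (-5/8))^3*f(τ) = 39*τ**2/17 - 11*τ/26 - 13/35.
Order-3 pole: residue = g''(a)/2; g''(-5/8) = 78/17, so the residue is 39/17.

Radius of convergence at 0: 5/8.
At -5/8: a pole of order 3; residue 39/17.


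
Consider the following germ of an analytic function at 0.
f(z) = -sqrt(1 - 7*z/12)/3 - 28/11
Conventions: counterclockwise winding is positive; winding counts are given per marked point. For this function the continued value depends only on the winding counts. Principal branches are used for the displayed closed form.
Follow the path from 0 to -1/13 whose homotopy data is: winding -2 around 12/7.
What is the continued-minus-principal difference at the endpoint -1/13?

The rational part is single-valued and drops out of the difference; each branch term changes only by its own monodromy.
(-1/3)*sqrt(1 - z/(12/7)): winding -2 is even, the square root returns to the same sheet, contribution 0.
Summing the contributions at z = -1/13 gives 0.

Continued minus principal equals 0.


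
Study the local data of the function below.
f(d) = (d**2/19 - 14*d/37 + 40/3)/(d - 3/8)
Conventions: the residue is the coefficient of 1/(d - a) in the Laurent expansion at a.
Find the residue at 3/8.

At the order-1 pole 3/8 set g(d) = (d - (3/8))*f(d) = d**2/19 - 14*d/37 + 40/3.
Simple pole: residue = g(a) at a = 3/8, which is 1781527/134976.

The residue is 1781527/134976.


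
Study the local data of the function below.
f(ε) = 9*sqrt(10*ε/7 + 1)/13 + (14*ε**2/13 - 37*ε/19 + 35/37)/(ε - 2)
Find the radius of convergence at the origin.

The radius of convergence is 7/10.

Denominator factor (ε - 2): pole of order 1 at 2, modulus 2.
Branch term (9/13)*sqrt(1 - ε/(-7/10)): its argument vanishes at ε = -7/10, a square-root branch point, modulus 7/10.
The radius of convergence is the smallest modulus among the singular points: 7/10.


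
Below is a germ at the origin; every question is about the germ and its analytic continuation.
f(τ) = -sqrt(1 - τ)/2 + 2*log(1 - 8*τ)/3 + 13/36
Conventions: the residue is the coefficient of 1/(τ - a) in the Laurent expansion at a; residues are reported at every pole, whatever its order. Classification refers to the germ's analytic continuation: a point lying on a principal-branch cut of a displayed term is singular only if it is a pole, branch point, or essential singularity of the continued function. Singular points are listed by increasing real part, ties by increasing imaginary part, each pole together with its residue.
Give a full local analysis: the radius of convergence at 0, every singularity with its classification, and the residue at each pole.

Radius of convergence at 0: 1/8.
At 1/8: a logarithmic branch point.
At 1: an algebraic (square-root) branch point.

Branch term (-1/2)*sqrt(1 - τ/(1)): its argument vanishes at τ = 1, a square-root branch point, modulus 1.
Branch term (2/3)*log(1 - τ/(1/8)): its argument vanishes at τ = 1/8, a logarithmic branch point, modulus 1/8.
The radius of convergence is the smallest modulus among the singular points: 1/8.
List the singular points by increasing real part (a conjugate pair: the negative imaginary part first).


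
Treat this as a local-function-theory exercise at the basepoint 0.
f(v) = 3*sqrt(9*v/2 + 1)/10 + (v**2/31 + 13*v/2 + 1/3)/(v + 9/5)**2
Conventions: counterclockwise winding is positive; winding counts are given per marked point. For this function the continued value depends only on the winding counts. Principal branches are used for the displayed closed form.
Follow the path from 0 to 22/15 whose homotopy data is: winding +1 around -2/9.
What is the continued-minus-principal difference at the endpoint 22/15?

Continued minus principal equals -(3/25)*sqrt(190).

The rational part is single-valued and drops out of the difference; each branch term changes only by its own monodromy.
(3/10)*sqrt(1 - v/(-2/9)): winding +1 is odd, the square root flips sign, contributing -2*(3/10)*sqrt(1 - (22/15)/(-2/9)) = -2*(3/10)*sqrt(38/5) = -(3/25)*sqrt(190).
Summing the contributions at v = 22/15 gives -(3/25)*sqrt(190).


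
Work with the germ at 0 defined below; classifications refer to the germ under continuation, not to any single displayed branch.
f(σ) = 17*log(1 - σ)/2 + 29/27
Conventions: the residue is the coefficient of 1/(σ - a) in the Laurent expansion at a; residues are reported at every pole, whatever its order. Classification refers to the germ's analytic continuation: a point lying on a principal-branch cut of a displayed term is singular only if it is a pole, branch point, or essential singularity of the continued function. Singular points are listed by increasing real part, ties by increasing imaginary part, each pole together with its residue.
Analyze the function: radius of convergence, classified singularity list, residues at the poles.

Radius of convergence at 0: 1.
At 1: a logarithmic branch point.

Branch term (17/2)*log(1 - σ/(1)): its argument vanishes at σ = 1, a logarithmic branch point, modulus 1.
The radius of convergence is the smallest modulus among the singular points: 1.


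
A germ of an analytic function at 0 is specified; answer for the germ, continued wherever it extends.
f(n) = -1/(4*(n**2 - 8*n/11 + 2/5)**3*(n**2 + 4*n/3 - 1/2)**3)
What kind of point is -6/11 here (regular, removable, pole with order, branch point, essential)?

The point is a regular point.

Denominator factors: n**2 + 4*n/3 - 1/2 = -225/242 at n = -6/11; n**2 - 8*n/11 + 2/5 = 662/605 at n = -6/11 — none vanishes.
So the germ continues analytically to -6/11.


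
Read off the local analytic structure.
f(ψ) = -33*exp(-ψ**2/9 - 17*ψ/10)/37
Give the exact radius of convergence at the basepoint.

The radius of convergence is infinite.

The factor exp(-ψ**2/9 - 17*ψ/10) is entire and contributes no finite singular point.
The polynomial part has no poles.
No finite singular points: the Taylor series at 0 converges everywhere.


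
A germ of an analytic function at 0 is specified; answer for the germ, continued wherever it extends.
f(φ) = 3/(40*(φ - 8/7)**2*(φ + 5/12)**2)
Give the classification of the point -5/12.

The denominator factor φ + 5/12 vanishes at -5/12 and appears to the power 2; the numerator there equals 3/40, nonzero, and no other factor vanishes.
Hence a pole whose order is the multiplicity, 2.

The point is a pole of order 2.


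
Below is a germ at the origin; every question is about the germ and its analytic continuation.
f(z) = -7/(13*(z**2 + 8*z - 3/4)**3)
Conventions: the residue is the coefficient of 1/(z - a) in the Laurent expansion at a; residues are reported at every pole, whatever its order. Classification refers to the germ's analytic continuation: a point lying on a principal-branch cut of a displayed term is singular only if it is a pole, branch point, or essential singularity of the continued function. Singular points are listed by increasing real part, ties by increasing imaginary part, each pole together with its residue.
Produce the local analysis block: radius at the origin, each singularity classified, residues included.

Radius of convergence at 0: -4 + (1/2)*sqrt(67).
At -4 - (1/2)*sqrt(67): a pole of order 3; residue (42/3909919)*sqrt(67).
At -4 + (1/2)*sqrt(67): a pole of order 3; residue -(42/3909919)*sqrt(67).

Denominator factor (z**2 + 8*z - 3/4)^3: discriminant 67, real irrational roots -4 + (1/2)*sqrt(67) and -4 - (1/2)*sqrt(67); poles of order 3, moduli -4 + (1/2)*sqrt(67) and 4 + (1/2)*sqrt(67).
The radius of convergence is the smallest modulus among the singular points: -4 + (1/2)*sqrt(67).
The factor z**2 + 8*z - 3/4 splits as (z - a)(z - a') with a = -4 - (1/2)*sqrt(67), a' = -4 + (1/2)*sqrt(67). At the order-3 pole a set g(z) = (z - a)^3*f(z) = [-7/13] / (z - a')^3.
Order-3 pole: residue = g''(a)/2; g''(-4 - (1/2)*sqrt(67)) = (84/3909919)*sqrt(67), so the residue is (42/3909919)*sqrt(67).
The factor z**2 + 8*z - 3/4 splits as (z - a)(z - a') with a = -4 + (1/2)*sqrt(67), a' = -4 - (1/2)*sqrt(67). At the order-3 pole a set g(z) = (z - a)^3*f(z) = [-7/13] / (z - a')^3.
Order-3 pole: residue = g''(a)/2; g''(-4 + (1/2)*sqrt(67)) = -(84/3909919)*sqrt(67), so the residue is -(42/3909919)*sqrt(67).
List the singular points by increasing real part (a conjugate pair: the negative imaginary part first).


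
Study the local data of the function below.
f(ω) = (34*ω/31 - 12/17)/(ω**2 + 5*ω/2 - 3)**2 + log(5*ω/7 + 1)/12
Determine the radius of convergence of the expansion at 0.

Denominator factor (ω**2 + 5*ω/2 - 3)^2: discriminant 73/4, real irrational roots -5/4 + (1/4)*sqrt(73) and -5/4 - (1/4)*sqrt(73); poles of order 2, moduli -5/4 + (1/4)*sqrt(73) and 5/4 + (1/4)*sqrt(73).
Branch term (1/12)*log(1 - ω/(-7/5)): its argument vanishes at ω = -7/5, a logarithmic branch point, modulus 7/5.
The radius of convergence is the smallest modulus among the singular points: -5/4 + (1/4)*sqrt(73).

The radius of convergence is -5/4 + (1/4)*sqrt(73).


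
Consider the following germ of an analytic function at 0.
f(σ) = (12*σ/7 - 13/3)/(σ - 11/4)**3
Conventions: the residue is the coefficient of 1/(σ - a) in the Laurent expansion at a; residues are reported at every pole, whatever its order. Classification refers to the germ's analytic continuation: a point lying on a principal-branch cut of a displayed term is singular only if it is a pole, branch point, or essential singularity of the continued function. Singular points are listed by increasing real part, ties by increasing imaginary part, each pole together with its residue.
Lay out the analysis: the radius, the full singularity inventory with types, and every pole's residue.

Denominator factor (σ - 11/4)^3: pole of order 3 at 11/4, modulus 11/4.
The radius of convergence is the smallest modulus among the singular points: 11/4.
At the order-3 pole 11/4 set g(σ) = (σ - (11/4))^3*f(σ) = 12*σ/7 - 13/3.
Order-3 pole: residue = g''(a)/2; g''(11/4) = 0, so the residue is 0.

Radius of convergence at 0: 11/4.
At 11/4: a pole of order 3; residue 0.


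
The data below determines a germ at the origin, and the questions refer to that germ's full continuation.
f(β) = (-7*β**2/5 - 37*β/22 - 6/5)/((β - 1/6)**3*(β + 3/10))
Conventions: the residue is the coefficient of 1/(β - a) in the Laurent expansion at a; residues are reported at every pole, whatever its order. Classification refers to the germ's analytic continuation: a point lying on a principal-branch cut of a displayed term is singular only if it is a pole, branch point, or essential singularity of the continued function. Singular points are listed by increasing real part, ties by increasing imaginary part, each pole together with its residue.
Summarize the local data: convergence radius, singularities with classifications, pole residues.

Radius of convergence at 0: 1/6.
At -3/10: a pole of order 1; residue 60993/7546.
At 1/6: a pole of order 3; residue -60993/7546.

Denominator factor (β - 1/6)^3: pole of order 3 at 1/6, modulus 1/6.
Denominator factor (β + 3/10): pole of order 1 at -3/10, modulus 3/10.
The radius of convergence is the smallest modulus among the singular points: 1/6.
At the order-1 pole -3/10 set g(β) = (β - (-3/10))*f(β) = (-7*β**2/5 - 37*β/22 - 6/5)/(β - 1/6)**3.
Simple pole: residue = g(a) at a = -3/10, which is 60993/7546.
At the order-3 pole 1/6 set g(β) = (β - (1/6))^3*f(β) = (-7*β**2/5 - 37*β/22 - 6/5)/(β + 3/10).
Order-3 pole: residue = g''(a)/2; g''(1/6) = -60993/3773, so the residue is -60993/7546.
List the singular points by increasing real part (a conjugate pair: the negative imaginary part first).


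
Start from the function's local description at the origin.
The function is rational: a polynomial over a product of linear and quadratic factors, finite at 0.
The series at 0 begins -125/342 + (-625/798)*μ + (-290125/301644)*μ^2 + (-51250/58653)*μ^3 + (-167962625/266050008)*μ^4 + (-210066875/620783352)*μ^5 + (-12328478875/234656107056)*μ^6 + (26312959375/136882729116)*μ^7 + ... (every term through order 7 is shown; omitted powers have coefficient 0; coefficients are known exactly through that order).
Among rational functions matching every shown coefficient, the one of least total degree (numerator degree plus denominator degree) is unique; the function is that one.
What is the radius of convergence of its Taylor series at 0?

The radius of convergence is (1/5)*sqrt(30).

No rational of total degree below 4 reproduces all 8 coefficients; solving the [0/4] Pade equations on them gives f(μ) = -25/(19*(μ**2 - 2*μ + 6/5)*(μ**2 - 10*μ/7 + 3)), whose expansion matches every shown term.
Denominator factor (μ**2 - 2*μ + 6/5): discriminant -4/5, complex-conjugate roots (1) + ((1/5)*sqrt(5))*i and (1) - ((1/5)*sqrt(5))*i; poles of order 1, moduli (1/5)*sqrt(30) and (1/5)*sqrt(30).
Denominator factor (μ**2 - 10*μ/7 + 3): discriminant -488/49, complex-conjugate roots (5/7) + ((1/7)*sqrt(122))*i and (5/7) - ((1/7)*sqrt(122))*i; poles of order 1, moduli sqrt(3) and sqrt(3).
The radius of convergence is the smallest modulus among the singular points: (1/5)*sqrt(30).


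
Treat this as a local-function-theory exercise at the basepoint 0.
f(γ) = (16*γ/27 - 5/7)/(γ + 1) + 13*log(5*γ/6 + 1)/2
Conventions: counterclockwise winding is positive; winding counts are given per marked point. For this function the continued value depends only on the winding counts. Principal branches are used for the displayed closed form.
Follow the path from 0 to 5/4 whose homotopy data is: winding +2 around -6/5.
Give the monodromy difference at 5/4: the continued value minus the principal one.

Continued minus principal equals (26)*pi*i.

The rational part is single-valued and drops out of the difference; each branch term changes only by its own monodromy.
(13/2)*log(1 - γ/(-6/5)): each positive loop around -6/5 adds 2*pi*i to the log, so winding +2 contributes (13/2)*(2)*2*pi*i = (26)*pi*i.
Summing the contributions at γ = 5/4 gives (26)*pi*i.


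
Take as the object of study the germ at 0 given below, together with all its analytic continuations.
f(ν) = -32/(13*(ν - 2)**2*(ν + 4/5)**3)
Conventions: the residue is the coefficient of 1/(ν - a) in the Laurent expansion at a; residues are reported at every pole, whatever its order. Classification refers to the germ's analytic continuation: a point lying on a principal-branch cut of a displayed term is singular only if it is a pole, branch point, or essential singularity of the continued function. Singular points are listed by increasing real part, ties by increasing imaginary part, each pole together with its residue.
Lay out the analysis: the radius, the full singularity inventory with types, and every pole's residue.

Denominator factor (ν - 2)^2: pole of order 2 at 2, modulus 2.
Denominator factor (ν + 4/5)^3: pole of order 3 at -4/5, modulus 4/5.
The radius of convergence is the smallest modulus among the singular points: 4/5.
At the order-3 pole -4/5 set g(ν) = (ν - (-4/5))^3*f(ν) = -32/(13*(ν - 2)**2).
Order-3 pole: residue = g''(a)/2; g''(-4/5) = -7500/31213, so the residue is -3750/31213.
At the order-2 pole 2 set g(ν) = (ν - (2))^2*f(ν) = -32/(13*(ν + 4/5)**3).
Order-2 pole: residue = g'(a); g'(2) = 3750/31213, so the residue is 3750/31213.
List the singular points by increasing real part (a conjugate pair: the negative imaginary part first).

Radius of convergence at 0: 4/5.
At -4/5: a pole of order 3; residue -3750/31213.
At 2: a pole of order 2; residue 3750/31213.


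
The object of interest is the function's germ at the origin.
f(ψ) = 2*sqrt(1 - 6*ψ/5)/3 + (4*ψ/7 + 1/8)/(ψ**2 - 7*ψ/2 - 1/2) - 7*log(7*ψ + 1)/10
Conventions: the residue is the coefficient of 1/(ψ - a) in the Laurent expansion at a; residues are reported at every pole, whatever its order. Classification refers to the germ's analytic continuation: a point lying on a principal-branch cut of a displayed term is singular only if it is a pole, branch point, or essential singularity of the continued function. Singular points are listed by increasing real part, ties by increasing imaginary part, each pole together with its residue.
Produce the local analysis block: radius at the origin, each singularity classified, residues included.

Radius of convergence at 0: -7/4 + (1/4)*sqrt(57).
At -1/7: a logarithmic branch point.
At 7/4 - (1/4)*sqrt(57): a pole of order 1; residue 2/7 - (3/76)*sqrt(57).
At 5/6: an algebraic (square-root) branch point.
At 7/4 + (1/4)*sqrt(57): a pole of order 1; residue 2/7 + (3/76)*sqrt(57).

Denominator factor (ψ**2 - 7*ψ/2 - 1/2): discriminant 57/4, real irrational roots 7/4 + (1/4)*sqrt(57) and 7/4 - (1/4)*sqrt(57); poles of order 1, moduli 7/4 + (1/4)*sqrt(57) and -7/4 + (1/4)*sqrt(57).
Branch term (2/3)*sqrt(1 - ψ/(5/6)): its argument vanishes at ψ = 5/6, a square-root branch point, modulus 5/6.
Branch term (-7/10)*log(1 - ψ/(-1/7)): its argument vanishes at ψ = -1/7, a logarithmic branch point, modulus 1/7.
The radius of convergence is the smallest modulus among the singular points: -7/4 + (1/4)*sqrt(57).
The branch terms are analytic at 7/4 - (1/4)*sqrt(57) and contribute nothing to the residue; only the rational part matters.
The factor ψ**2 - 7*ψ/2 - 1/2 splits as (ψ - a)(ψ - a') with a = 7/4 - (1/4)*sqrt(57), a' = 7/4 + (1/4)*sqrt(57). At the order-1 pole a set g(ψ) = (ψ - a)*(rational part) = [4*ψ/7 + 1/8] / (ψ - a').
Simple pole: residue = g(a) at a = 7/4 - (1/4)*sqrt(57), which is 2/7 - (3/76)*sqrt(57).
The branch terms are analytic at 7/4 + (1/4)*sqrt(57) and contribute nothing to the residue; only the rational part matters.
The factor ψ**2 - 7*ψ/2 - 1/2 splits as (ψ - a)(ψ - a') with a = 7/4 + (1/4)*sqrt(57), a' = 7/4 - (1/4)*sqrt(57). At the order-1 pole a set g(ψ) = (ψ - a)*(rational part) = [4*ψ/7 + 1/8] / (ψ - a').
Simple pole: residue = g(a) at a = 7/4 + (1/4)*sqrt(57), which is 2/7 + (3/76)*sqrt(57).
List the singular points by increasing real part (a conjugate pair: the negative imaginary part first).


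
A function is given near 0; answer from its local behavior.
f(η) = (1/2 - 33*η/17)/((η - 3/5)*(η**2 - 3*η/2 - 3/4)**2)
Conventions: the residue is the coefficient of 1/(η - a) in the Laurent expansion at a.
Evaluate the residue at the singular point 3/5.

The residue is -113000/282897.

At the order-1 pole 3/5 set g(η) = (η - (3/5))*f(η) = (1/2 - 33*η/17)/(η**2 - 3*η/2 - 3/4)**2.
Simple pole: residue = g(a) at a = 3/5, which is -113000/282897.


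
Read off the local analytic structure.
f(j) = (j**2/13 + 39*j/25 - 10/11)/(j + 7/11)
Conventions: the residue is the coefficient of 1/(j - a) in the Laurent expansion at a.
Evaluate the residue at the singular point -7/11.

At the order-1 pole -7/11 set g(j) = (j - (-7/11))*f(j) = j**2/13 + 39*j/25 - 10/11.
Simple pole: residue = g(a) at a = -7/11, which is -73564/39325.

The residue is -73564/39325.


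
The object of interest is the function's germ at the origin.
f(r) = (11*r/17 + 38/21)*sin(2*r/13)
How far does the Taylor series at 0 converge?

The factor sin(2*r/13) is entire and contributes no finite singular point.
The polynomial part has no poles.
No finite singular points: the Taylor series at 0 converges everywhere.

The radius of convergence is infinite.


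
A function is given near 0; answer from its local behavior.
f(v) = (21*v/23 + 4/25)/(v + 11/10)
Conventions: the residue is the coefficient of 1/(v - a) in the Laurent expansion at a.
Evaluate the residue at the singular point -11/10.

The residue is -971/1150.

At the order-1 pole -11/10 set g(v) = (v - (-11/10))*f(v) = 21*v/23 + 4/25.
Simple pole: residue = g(a) at a = -11/10, which is -971/1150.


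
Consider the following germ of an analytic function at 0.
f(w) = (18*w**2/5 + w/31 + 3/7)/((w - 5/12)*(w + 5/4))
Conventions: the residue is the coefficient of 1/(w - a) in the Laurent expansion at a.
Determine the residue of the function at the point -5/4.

At the order-1 pole -5/4 set g(w) = (w - (-5/4))*f(w) = (18*w**2/5 + w/31 + 3/7)/(w - 5/12).
Simple pole: residue = g(a) at a = -5/4, which is -31317/8680.

The residue is -31317/8680.


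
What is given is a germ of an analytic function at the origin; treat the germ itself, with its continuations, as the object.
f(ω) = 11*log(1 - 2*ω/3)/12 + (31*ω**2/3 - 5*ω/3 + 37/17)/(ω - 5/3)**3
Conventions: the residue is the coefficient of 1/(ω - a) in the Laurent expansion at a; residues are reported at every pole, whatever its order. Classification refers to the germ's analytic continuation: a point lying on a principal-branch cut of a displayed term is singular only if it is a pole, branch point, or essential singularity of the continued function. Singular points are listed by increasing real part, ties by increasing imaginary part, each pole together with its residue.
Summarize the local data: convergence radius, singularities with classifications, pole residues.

Radius of convergence at 0: 3/2.
At 3/2: a logarithmic branch point.
At 5/3: a pole of order 3; residue 31/3.

Denominator factor (ω - 5/3)^3: pole of order 3 at 5/3, modulus 5/3.
Branch term (11/12)*log(1 - ω/(3/2)): its argument vanishes at ω = 3/2, a logarithmic branch point, modulus 3/2.
The radius of convergence is the smallest modulus among the singular points: 3/2.
The branch term is analytic at 5/3 and contributes nothing to the residue; only the rational part matters.
At the order-3 pole 5/3 set g(ω) = (ω - (5/3))^3*(rational part) = 31*ω**2/3 - 5*ω/3 + 37/17.
Order-3 pole: residue = g''(a)/2; g''(5/3) = 62/3, so the residue is 31/3.
List the singular points by increasing real part (a conjugate pair: the negative imaginary part first).


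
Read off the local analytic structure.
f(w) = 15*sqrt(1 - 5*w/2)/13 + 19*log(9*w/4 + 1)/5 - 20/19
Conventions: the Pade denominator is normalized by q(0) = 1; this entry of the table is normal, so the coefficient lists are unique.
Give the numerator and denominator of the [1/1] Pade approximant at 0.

Taylor coefficients needed (expand at 0): a_0 = 25/247, a_1 = 462/65, a_2 = -10941/1040.
Write the denominator as Q(w) = 1 + q1*w. Requiring Q*f - P = O(w^3) with deg P <= 1 kills the coefficients of w^2..w^2 in Q*f:
  w^2: a_2 + q1*a_1 = 0, i.e. -10941/1040 + (462/65)*q1 = 0.
Solving this linear system: q1 = 521/352.
The numerator is Q*f truncated at degree 1: P0 = a_0 = 25/247; P1 = a_1 + q1*a_0 = 3154981/434720.

The Pade approximant has numerator coefficients [25/247, 3154981/434720]; denominator coefficients [1, 521/352].


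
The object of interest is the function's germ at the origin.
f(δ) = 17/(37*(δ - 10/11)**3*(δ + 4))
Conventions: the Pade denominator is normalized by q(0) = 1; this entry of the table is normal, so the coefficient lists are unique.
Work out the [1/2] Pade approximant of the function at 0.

Taylor coefficients needed (expand at 0): a_0 = -22627/148000, a_1 = -1380247/2960000, a_2 = -58807573/59200000, a_3 = -423057019/236800000.
Write the denominator as Q(δ) = 1 + q1*δ + q2*δ^2. Requiring Q*f - P = O(δ^4) with deg P <= 1 kills the coefficients of δ^2..δ^3 in Q*f:
  δ^2: a_2 + q1*a_1 + q2*a_0 = 0, i.e. -58807573/59200000 + (-1380247/2960000)*q1 + (-22627/148000)*q2 = 0.
  δ^3: a_3 + q1*a_2 + q2*a_1 = 0, i.e. -423057019/236800000 + (-58807573/59200000)*q1 + (-1380247/2960000)*q2 = 0.
Solving this linear system: q1 = -2957/1020, q2 = 11957/5100.
The numerator is Q*f truncated at degree 1: P0 = a_0 = -22627/148000; P1 = a_1 + q1*a_0 = -102487/4440000.

The Pade approximant has numerator coefficients [-22627/148000, -102487/4440000]; denominator coefficients [1, -2957/1020, 11957/5100].


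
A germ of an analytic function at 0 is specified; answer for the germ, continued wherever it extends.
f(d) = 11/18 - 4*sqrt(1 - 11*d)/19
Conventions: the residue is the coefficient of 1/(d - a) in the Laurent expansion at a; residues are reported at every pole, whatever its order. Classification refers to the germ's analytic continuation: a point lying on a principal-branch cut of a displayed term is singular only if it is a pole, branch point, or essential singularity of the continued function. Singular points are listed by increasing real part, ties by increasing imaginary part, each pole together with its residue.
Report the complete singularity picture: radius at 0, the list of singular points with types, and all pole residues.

Branch term (-4/19)*sqrt(1 - d/(1/11)): its argument vanishes at d = 1/11, a square-root branch point, modulus 1/11.
The radius of convergence is the smallest modulus among the singular points: 1/11.

Radius of convergence at 0: 1/11.
At 1/11: an algebraic (square-root) branch point.


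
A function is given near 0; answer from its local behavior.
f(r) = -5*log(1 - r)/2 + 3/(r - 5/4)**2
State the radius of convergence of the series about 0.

Denominator factor (r - 5/4)^2: pole of order 2 at 5/4, modulus 5/4.
Branch term (-5/2)*log(1 - r/(1)): its argument vanishes at r = 1, a logarithmic branch point, modulus 1.
The radius of convergence is the smallest modulus among the singular points: 1.

The radius of convergence is 1.


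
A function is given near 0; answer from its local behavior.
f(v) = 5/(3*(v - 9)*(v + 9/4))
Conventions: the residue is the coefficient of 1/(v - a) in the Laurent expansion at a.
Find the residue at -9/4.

The residue is -4/27.

At the order-1 pole -9/4 set g(v) = (v - (-9/4))*f(v) = 5/(3*(v - 9)).
Simple pole: residue = g(a) at a = -9/4, which is -4/27.


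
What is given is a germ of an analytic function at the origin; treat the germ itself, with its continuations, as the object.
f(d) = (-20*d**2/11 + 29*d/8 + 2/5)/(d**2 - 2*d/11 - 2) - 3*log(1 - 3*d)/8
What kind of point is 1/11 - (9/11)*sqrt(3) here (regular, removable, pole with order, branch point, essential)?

The point is a pole of order 1.

The denominator factor d**2 - 2*d/11 - 2 vanishes at 1/11 - (9/11)*sqrt(3) and appears to the power 1; the numerator there equals -156359/53240 - (28701/10648)*sqrt(3), nonzero, and no other factor vanishes.
The branch terms are analytic at this point.
Hence a pole whose order is the multiplicity, 1.


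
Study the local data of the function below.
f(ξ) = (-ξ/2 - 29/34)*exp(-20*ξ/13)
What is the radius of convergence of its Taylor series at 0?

The factor exp(-20*ξ/13) is entire and contributes no finite singular point.
The polynomial part has no poles.
No finite singular points: the Taylor series at 0 converges everywhere.

The radius of convergence is infinite.


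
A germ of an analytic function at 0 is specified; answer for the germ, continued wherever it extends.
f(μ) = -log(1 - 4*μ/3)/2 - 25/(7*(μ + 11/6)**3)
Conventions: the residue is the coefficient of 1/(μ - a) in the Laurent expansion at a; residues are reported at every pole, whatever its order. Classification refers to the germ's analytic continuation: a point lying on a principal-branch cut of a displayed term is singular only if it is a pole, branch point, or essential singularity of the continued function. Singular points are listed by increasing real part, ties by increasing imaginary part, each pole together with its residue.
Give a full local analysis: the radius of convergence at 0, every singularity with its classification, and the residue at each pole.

Denominator factor (μ + 11/6)^3: pole of order 3 at -11/6, modulus 11/6.
Branch term (-1/2)*log(1 - μ/(3/4)): its argument vanishes at μ = 3/4, a logarithmic branch point, modulus 3/4.
The radius of convergence is the smallest modulus among the singular points: 3/4.
The branch term is analytic at -11/6 and contributes nothing to the residue; only the rational part matters.
At the order-3 pole -11/6 set g(μ) = (μ - (-11/6))^3*(rational part) = -25/7.
Order-3 pole: residue = g''(a)/2; g''(-11/6) = 0, so the residue is 0.
List the singular points by increasing real part (a conjugate pair: the negative imaginary part first).

Radius of convergence at 0: 3/4.
At -11/6: a pole of order 3; residue 0.
At 3/4: a logarithmic branch point.
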